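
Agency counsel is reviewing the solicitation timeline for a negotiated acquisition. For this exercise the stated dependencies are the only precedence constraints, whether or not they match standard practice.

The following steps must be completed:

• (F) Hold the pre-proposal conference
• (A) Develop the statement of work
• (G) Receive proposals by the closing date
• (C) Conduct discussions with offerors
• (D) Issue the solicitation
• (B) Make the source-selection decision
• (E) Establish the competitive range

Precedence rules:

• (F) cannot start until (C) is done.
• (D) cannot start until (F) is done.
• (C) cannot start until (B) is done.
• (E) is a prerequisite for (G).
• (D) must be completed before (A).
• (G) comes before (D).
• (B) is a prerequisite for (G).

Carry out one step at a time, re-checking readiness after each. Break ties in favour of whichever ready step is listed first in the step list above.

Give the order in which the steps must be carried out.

(B), (C), (F), (E), (G), (D), (A)

(B) and (E) have no prerequisites; (B) is listed earlier, so (B) is first.
Now (C) and (E) have their prerequisites met. (C) is listed earlier, so (C) next.
(F) now also ready, so the ready set is {(F), (E)}; (F) is listed earlier → (F).
Next only (E) has its prerequisites met → (E).
Next only (G) has its prerequisites met → (G).
(D) needed (F) and (G), now all done → (D).
That leaves (A) as the only ready step → (A).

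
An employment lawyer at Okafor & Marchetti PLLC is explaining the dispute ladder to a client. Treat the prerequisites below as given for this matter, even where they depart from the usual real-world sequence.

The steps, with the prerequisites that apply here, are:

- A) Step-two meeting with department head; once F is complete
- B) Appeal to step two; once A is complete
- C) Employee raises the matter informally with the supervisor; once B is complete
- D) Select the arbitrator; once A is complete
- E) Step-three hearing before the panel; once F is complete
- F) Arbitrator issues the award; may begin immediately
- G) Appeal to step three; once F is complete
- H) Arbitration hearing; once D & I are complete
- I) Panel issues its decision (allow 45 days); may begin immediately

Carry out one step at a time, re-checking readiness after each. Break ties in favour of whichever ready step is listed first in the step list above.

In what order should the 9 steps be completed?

F A B C D E G I H

Nothing is required for F and I. F is listed earlier → F first.
A, E and G now also ready, so the ready set is {A, E, G, I}; A is listed earlier → A.
B and D now also ready, so the ready set is {B, D, E, G, I}; B is listed earlier → B.
Now C, D, E, G and I have their prerequisites met. C is listed earlier, so C next.
Now D, E, G and I have their prerequisites met. D is listed earlier, so D next.
Ready: E, G and I. E is listed earlier → E.
Ready: G and I. G is listed earlier → G.
I is the only step now ready → I.
Next only H has its prerequisites met → H.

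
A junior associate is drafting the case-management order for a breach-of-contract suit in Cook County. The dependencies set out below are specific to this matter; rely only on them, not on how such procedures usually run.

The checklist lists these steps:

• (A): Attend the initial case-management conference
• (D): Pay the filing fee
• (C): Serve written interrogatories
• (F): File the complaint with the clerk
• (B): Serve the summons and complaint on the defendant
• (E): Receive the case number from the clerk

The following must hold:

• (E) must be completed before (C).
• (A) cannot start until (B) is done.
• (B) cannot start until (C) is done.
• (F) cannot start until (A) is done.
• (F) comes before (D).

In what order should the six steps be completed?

(E) is the only step with nothing outstanding, so it goes first.
(C) needed (E), now all done → (C).
(B) is the only step now ready → (B).
That leaves (A) as the only ready step → (A).
(F) is the only step now ready → (F).
That leaves (D) as the only ready step → (D).

(E), (C), (B), (A), (F), (D)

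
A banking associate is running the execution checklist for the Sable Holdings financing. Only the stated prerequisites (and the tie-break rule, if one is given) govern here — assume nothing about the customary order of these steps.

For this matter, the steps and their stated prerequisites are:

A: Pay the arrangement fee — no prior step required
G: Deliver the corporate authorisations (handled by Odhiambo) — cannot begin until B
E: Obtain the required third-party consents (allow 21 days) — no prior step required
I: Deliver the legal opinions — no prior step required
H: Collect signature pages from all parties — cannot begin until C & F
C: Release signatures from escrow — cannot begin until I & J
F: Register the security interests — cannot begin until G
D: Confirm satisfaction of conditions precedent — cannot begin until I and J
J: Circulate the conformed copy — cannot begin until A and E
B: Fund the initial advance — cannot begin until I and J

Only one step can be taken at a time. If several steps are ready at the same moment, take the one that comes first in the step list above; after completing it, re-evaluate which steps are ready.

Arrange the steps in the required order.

A, E and I have no prerequisites; A is listed earlier, so A is first.
Now E and I have their prerequisites met. E is listed earlier, so E next.
J now also ready, so the ready set is {I, J}; I is listed earlier → I.
J needed A and E, now all done → J.
Now C, D and B have their prerequisites met. C is listed earlier, so C next.
Ready: D and B. D is listed earlier → D.
B needed I and J, now all done → B.
G needed B, now all done → G.
F needed G, now all done → F.
H needed C and F, now all done → H.

A → E → I → J → C → D → B → G → F → H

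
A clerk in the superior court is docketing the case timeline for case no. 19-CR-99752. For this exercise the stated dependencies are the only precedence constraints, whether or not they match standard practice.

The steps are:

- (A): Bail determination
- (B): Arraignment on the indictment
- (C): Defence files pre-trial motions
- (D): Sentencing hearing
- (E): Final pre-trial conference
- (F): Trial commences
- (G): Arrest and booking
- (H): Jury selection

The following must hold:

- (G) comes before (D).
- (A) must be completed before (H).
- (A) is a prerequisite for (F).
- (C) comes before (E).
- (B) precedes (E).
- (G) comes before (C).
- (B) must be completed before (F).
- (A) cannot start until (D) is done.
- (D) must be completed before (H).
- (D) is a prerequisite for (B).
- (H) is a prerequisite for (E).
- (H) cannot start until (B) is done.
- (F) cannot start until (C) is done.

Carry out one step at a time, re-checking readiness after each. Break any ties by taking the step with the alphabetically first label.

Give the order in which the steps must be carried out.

(G) is the only step with nothing outstanding, so it goes first.
(C) and (D) are both available; (C) has the earlier label → (C).
Next only (D) has its prerequisites met → (D).
(A) and (B) are both available; (A) has the earlier label → (A).
Next only (B) has its prerequisites met → (B).
Now (F) and (H) have their prerequisites met. (F) has the earlier label, so (F) next.
Next only (H) has its prerequisites met → (H).
Next only (E) has its prerequisites met → (E).

(G), (C), (D), (A), (B), (F), (H), (E)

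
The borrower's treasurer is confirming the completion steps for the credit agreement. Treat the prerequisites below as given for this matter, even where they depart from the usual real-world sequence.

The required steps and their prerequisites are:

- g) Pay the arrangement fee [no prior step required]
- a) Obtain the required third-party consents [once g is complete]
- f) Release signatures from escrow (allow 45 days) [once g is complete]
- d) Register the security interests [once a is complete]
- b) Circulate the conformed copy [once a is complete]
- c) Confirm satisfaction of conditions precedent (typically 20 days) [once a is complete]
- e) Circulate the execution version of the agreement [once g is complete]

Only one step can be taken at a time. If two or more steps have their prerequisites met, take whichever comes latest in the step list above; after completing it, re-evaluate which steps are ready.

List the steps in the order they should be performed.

g e f a c b d

g has no prerequisites → g first.
e, f and a are all available; e is listed later → e.
Now f and a have their prerequisites met. f is listed later, so f next.
a needed g, now all done → a.
Now c, b and d have their prerequisites met. c is listed later, so c next.
Now b and d have their prerequisites met. b is listed later, so b next.
d needed a, now all done → d.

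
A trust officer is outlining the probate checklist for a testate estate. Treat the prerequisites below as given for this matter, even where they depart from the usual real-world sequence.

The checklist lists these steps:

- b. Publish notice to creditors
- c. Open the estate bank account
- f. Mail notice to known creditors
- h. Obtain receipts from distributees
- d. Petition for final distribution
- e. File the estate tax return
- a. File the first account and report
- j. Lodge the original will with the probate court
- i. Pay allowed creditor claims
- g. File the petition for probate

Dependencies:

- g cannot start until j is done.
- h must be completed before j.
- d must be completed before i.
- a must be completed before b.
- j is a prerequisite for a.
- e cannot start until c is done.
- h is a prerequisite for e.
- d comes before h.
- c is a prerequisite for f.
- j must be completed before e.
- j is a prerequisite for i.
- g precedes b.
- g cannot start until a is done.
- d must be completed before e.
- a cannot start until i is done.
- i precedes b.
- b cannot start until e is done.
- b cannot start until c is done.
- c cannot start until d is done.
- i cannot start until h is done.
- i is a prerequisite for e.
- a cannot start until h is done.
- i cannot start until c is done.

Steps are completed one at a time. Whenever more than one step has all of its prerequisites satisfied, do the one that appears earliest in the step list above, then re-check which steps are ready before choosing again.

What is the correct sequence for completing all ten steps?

d has no prerequisites → d first.
c and h are both available; c is listed earlier → c.
f now also ready, so the ready set is {f, h}; f is listed earlier → f.
h needed d, now all done → h.
That leaves j as the only ready step → j.
That leaves i as the only ready step → i.
Now e and a have their prerequisites met. e is listed earlier, so e next.
a needed h, j and i, now all done → a.
g needed a and j, now all done → g.
That leaves b as the only ready step → b.

d c f h j i e a g b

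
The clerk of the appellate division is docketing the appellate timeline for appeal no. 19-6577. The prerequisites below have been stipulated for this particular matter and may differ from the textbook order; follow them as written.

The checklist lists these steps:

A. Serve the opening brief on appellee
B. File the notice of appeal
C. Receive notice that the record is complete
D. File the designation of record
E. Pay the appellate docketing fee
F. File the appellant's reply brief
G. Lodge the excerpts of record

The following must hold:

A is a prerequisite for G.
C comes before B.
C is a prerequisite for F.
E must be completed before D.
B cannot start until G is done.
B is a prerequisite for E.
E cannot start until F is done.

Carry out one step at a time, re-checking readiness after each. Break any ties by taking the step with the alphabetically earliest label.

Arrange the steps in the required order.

A → C → F → G → B → E → D

A and C have no prerequisites; A has the earlier label, so A is first.
G now also ready, so the ready set is {C, G}; C has the earlier label → C.
F and G are both available; F has the earlier label → F.
Next only G has its prerequisites met → G.
B needed C and G, now all done → B.
E needed B and F, now all done → E.
D needed E, now all done → D.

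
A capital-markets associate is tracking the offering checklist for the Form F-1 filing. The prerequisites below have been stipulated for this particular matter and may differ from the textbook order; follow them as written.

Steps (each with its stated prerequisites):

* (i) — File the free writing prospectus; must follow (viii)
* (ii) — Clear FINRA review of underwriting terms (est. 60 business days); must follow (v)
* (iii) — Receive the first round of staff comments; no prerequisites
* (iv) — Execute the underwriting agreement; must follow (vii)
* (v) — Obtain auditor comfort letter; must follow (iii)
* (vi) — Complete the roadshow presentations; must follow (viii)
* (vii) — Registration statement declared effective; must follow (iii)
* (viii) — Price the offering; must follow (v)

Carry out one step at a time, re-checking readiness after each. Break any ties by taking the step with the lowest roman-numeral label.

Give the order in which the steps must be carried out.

(iii) is the only step with nothing outstanding, so it goes first.
Ready: (v) and (vii). (v) has the earlier label → (v).
Now (ii), (vii) and (viii) have their prerequisites met. (ii) has the earlier label, so (ii) next.
Now (vii) and (viii) have their prerequisites met. (vii) has the earlier label, so (vii) next.
Now (iv) and (viii) have their prerequisites met. (iv) has the earlier label, so (iv) next.
(viii) needed (v), now all done → (viii).
Ready: (i) and (vi). (i) has the earlier label → (i).
Next only (vi) has its prerequisites met → (vi).

(iii) (v) (ii) (vii) (iv) (viii) (i) (vi)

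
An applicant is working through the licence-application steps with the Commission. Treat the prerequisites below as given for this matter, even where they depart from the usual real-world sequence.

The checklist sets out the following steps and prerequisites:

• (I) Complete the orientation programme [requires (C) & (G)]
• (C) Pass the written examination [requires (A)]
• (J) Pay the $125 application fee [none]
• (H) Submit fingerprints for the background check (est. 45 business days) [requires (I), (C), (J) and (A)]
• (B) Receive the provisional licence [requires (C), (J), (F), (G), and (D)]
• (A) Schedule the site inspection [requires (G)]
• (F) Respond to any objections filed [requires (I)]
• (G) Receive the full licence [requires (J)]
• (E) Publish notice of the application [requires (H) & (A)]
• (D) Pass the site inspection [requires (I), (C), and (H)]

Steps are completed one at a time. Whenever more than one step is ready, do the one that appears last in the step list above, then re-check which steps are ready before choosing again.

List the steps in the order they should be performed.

(J), (G), (A), (C), (I), (F), (H), (D), (E), (B)

(J) is the only step with nothing outstanding, so it goes first.
(G) needed (J), now all done → (G).
(A) needed (G), now all done → (A).
(C) needed (A), now all done → (C).
Next only (I) has its prerequisites met → (I).
Now (F) and (H) have their prerequisites met. (F) is listed later, so (F) next.
(H) needed (A), (J), (C) and (I), now all done → (H).
(D) and (E) are both available; (D) is listed later → (D).
(E) and (B) are both available; (E) is listed later → (E).
(B) needed (D), (G), (F), (J) and (C), now all done → (B).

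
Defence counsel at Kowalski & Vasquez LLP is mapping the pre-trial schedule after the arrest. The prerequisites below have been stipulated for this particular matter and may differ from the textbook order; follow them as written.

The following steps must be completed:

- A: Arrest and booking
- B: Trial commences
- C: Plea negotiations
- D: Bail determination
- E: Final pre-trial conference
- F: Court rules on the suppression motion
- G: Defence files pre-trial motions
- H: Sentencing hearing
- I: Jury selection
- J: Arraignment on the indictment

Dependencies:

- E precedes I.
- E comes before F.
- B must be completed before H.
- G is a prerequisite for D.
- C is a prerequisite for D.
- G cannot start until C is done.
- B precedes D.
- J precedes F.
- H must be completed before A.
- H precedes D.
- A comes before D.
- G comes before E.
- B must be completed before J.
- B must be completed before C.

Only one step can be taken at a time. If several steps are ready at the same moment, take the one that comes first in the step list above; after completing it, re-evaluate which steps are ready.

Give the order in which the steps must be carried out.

Only B has no prerequisites, so it is first.
C, H and J are all available; C is listed earlier → C.
G, H and J are all available; G is listed earlier → G.
E now also ready, so the ready set is {E, H, J}; E is listed earlier → E.
Ready: H, I and J. H is listed earlier → H.
Ready: A, I and J. A is listed earlier → A.
D now also ready, so the ready set is {D, I, J}; D is listed earlier → D.
Now I and J have their prerequisites met. I is listed earlier, so I next.
That leaves J as the only ready step → J.
F needed E and J, now all done → F.

B, C, G, E, H, A, D, I, J, F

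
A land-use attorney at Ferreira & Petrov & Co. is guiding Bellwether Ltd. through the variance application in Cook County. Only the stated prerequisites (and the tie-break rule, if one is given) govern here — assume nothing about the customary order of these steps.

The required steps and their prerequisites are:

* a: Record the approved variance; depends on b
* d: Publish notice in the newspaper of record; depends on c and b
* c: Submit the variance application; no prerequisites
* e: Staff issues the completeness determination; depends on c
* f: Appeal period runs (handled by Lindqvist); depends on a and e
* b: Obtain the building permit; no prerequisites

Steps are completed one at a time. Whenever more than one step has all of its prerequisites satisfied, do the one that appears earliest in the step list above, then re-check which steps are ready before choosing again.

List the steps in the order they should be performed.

c → e → b → a → d → f

Nothing is required for c and b. c is listed earlier → c first.
e and b are both available; e is listed earlier → e.
That leaves b as the only ready step → b.
a and d are both available; a is listed earlier → a.
Ready: d and f. d is listed earlier → d.
f needed a and e, now all done → f.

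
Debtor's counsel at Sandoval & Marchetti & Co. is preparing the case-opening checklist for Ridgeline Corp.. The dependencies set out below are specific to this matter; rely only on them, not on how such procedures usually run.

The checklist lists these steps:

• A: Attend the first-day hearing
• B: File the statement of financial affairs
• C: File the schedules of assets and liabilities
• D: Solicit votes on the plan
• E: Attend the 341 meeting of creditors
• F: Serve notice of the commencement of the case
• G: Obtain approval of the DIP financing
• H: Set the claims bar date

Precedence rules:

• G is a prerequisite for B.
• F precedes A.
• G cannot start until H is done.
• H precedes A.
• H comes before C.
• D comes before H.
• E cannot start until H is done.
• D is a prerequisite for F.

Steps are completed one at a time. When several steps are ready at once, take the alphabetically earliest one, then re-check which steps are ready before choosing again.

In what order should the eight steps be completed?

D F H A C E G B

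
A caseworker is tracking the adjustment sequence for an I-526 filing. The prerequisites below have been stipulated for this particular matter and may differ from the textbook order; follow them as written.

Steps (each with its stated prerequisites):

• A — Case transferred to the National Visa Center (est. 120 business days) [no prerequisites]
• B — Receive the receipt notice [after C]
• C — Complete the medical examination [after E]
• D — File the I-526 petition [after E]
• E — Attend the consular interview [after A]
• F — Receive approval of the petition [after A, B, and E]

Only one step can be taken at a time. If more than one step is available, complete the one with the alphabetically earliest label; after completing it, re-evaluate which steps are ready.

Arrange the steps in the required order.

A, E, C, B, D, F

A has no prerequisites → A first.
E needed A, now all done → E.
C and D are both available; C has the earlier label → C.
Now B and D have their prerequisites met. B has the earlier label, so B next.
Now D and F have their prerequisites met. D has the earlier label, so D next.
Next only F has its prerequisites met → F.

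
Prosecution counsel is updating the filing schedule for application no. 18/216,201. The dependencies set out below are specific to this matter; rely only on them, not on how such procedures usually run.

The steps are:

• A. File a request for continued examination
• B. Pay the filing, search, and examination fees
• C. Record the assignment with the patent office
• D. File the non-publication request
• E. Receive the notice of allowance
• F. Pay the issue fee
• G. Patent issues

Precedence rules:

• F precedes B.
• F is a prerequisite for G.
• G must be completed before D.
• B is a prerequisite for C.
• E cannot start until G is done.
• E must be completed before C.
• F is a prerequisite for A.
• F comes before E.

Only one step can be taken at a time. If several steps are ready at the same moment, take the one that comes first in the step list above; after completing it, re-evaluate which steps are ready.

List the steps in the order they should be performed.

F, A, B, G, D, E, C

F is the only step with nothing outstanding, so it goes first.
Ready: A, B and G. A is listed earlier → A.
Ready: B and G. B is listed earlier → B.
That leaves G as the only ready step → G.
Ready: D and E. D is listed earlier → D.
E needed F and G, now all done → E.
That leaves C as the only ready step → C.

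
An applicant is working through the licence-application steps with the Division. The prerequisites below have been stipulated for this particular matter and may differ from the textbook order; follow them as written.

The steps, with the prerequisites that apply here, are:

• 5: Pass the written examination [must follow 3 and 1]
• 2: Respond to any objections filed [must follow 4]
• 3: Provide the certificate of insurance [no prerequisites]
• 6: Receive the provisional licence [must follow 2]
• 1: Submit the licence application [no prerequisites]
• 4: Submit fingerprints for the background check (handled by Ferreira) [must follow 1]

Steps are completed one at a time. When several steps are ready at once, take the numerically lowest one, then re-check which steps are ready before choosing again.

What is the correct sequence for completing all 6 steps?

Nothing is required for 1 and 3. 1 has the earlier label → 1 first.
4 now also ready, so the ready set is {3, 4}; 3 has the earlier label → 3.
4 and 5 are both available; 4 has the earlier label → 4.
Now 2 and 5 have their prerequisites met. 2 has the earlier label, so 2 next.
Ready: 5 and 6. 5 has the earlier label → 5.
6 is the only step now ready → 6.

1, 3, 4, 2, 5, 6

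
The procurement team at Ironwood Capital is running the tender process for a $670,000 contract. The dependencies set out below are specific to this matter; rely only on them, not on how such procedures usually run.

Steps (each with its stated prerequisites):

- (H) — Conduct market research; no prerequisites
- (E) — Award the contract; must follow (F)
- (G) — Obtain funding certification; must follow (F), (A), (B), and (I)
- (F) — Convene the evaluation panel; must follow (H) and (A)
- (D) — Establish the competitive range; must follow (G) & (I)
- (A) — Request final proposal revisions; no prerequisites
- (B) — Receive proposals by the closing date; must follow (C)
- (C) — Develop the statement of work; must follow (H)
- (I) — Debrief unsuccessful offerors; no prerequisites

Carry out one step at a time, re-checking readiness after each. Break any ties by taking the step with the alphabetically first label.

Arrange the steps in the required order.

Nothing is required for (A), (H) and (I). (A) has the earlier label → (A) first.
(H) and (I) are both available; (H) has the earlier label → (H).
(C) and (F) now also ready, so the ready set is {(C), (F), (I)}; (C) has the earlier label → (C).
(B) now also ready, so the ready set is {(B), (F), (I)}; (B) has the earlier label → (B).
Now (F) and (I) have their prerequisites met. (F) has the earlier label, so (F) next.
Ready: (E) and (I). (E) has the earlier label → (E).
(I) is the only step now ready → (I).
(G) is the only step now ready → (G).
(D) is the only step now ready → (D).

(A) (H) (C) (B) (F) (E) (I) (G) (D)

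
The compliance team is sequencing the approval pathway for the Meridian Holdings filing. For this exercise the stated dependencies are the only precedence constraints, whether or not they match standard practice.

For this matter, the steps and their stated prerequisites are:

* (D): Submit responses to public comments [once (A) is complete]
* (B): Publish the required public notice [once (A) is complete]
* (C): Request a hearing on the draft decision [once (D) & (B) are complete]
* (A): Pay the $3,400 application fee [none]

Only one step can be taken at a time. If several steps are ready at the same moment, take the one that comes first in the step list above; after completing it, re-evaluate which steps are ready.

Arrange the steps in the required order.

(A) → (D) → (B) → (C)

Only (A) has no prerequisites, so it is first.
Ready: (D) and (B). (D) is listed earlier → (D).
Next only (B) has its prerequisites met → (B).
That leaves (C) as the only ready step → (C).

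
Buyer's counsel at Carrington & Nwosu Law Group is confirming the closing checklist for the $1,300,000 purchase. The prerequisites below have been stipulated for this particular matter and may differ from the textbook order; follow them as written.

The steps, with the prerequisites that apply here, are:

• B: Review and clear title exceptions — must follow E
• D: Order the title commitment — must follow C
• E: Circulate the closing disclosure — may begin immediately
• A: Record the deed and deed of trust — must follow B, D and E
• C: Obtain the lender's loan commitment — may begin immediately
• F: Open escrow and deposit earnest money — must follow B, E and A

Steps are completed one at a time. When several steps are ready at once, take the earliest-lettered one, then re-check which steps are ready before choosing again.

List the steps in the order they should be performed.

C D E B A F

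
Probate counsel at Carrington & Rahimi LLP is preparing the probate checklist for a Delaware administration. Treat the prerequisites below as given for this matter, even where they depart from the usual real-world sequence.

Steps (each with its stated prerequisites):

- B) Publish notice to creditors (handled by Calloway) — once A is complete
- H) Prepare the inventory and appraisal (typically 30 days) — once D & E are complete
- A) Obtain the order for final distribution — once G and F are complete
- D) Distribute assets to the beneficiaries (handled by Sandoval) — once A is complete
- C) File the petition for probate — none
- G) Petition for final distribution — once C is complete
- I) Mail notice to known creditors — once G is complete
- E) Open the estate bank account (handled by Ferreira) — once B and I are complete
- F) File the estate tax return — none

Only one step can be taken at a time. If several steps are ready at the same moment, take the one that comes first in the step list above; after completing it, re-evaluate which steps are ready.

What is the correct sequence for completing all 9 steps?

C G I F A B D E H

Nothing is required for C and F. C is listed earlier → C first.
G and F are both available; G is listed earlier → G.
I and F are both available; I is listed earlier → I.
That leaves F as the only ready step → F.
That leaves A as the only ready step → A.
B and D are both available; B is listed earlier → B.
E now also ready, so the ready set is {D, E}; D is listed earlier → D.
E is the only step now ready → E.
Next only H has its prerequisites met → H.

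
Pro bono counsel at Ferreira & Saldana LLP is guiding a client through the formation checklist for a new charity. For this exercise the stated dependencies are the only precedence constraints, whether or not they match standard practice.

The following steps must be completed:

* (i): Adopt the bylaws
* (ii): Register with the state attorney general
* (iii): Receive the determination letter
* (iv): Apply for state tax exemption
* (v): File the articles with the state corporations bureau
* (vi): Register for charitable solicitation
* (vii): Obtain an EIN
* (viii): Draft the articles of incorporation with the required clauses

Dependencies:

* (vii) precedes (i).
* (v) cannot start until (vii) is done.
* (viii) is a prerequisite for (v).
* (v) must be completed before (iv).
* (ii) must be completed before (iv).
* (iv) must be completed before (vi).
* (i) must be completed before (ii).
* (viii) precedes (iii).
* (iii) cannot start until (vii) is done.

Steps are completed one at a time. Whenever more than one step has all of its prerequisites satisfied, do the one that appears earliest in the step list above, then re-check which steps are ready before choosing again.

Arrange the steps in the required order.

(vii) (i) (ii) (viii) (iii) (v) (iv) (vi)

(vii) and (viii) have no prerequisites; (vii) is listed earlier, so (vii) is first.
(i) now also ready, so the ready set is {(i), (viii)}; (i) is listed earlier → (i).
Now (ii) and (viii) have their prerequisites met. (ii) is listed earlier, so (ii) next.
(viii) is the only step now ready → (viii).
Ready: (iii) and (v). (iii) is listed earlier → (iii).
Next only (v) has its prerequisites met → (v).
Next only (iv) has its prerequisites met → (iv).
That leaves (vi) as the only ready step → (vi).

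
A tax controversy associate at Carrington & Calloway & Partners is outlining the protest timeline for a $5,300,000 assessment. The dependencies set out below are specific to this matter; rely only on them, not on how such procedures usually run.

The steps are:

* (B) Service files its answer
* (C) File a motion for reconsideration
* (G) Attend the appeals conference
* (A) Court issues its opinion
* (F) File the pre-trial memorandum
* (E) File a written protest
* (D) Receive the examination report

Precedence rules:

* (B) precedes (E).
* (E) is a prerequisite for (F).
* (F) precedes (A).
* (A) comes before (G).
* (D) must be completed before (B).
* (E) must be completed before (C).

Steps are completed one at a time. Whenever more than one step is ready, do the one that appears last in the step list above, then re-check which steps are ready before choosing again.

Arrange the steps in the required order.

(D) is the only step with nothing outstanding, so it goes first.
(B) is the only step now ready → (B).
(E) is the only step now ready → (E).
Now (F) and (C) have their prerequisites met. (F) is listed later, so (F) next.
Ready: (A) and (C). (A) is listed later → (A).
(G) now also ready, so the ready set is {(G), (C)}; (G) is listed later → (G).
(C) is the only step now ready → (C).

(D), (B), (E), (F), (A), (G), (C)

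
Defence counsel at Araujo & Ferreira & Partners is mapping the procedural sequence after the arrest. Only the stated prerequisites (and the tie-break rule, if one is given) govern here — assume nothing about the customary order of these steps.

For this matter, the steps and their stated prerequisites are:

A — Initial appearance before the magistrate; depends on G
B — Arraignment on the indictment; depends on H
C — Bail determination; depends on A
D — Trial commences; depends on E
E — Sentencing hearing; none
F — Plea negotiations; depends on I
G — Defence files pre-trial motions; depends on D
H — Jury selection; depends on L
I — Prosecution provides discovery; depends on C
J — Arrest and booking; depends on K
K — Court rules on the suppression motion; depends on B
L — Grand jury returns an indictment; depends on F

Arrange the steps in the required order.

E, D, G, A, C, I, F, L, H, B, K, J

Only E has no prerequisites, so it is first.
D needed E, now all done → D.
Next only G has its prerequisites met → G.
Next only A has its prerequisites met → A.
That leaves C as the only ready step → C.
Next only I has its prerequisites met → I.
F needed I, now all done → F.
That leaves L as the only ready step → L.
H needed L, now all done → H.
B needed H, now all done → B.
K is the only step now ready → K.
J needed K, now all done → J.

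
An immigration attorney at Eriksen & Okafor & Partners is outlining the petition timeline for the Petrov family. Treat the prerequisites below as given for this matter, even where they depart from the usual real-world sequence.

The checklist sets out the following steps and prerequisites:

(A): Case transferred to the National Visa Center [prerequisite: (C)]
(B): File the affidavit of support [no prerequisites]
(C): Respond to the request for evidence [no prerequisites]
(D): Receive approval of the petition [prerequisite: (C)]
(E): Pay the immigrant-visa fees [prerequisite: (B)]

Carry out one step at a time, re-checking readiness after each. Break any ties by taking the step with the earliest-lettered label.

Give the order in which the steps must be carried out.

(B), (C), (A), (D), (E)

(B) and (C) have no prerequisites; (B) has the earlier label, so (B) is first.
Now (C) and (E) have their prerequisites met. (C) has the earlier label, so (C) next.
Ready: (A), (D) and (E). (A) has the earlier label → (A).
Ready: (D) and (E). (D) has the earlier label → (D).
(E) needed (B), now all done → (E).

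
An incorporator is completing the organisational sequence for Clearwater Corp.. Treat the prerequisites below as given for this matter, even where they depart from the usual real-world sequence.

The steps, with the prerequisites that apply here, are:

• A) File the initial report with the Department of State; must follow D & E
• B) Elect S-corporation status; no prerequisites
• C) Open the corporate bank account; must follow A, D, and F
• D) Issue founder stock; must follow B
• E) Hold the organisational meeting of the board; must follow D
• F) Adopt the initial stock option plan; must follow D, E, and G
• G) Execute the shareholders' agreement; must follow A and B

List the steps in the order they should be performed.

B, D, E, A, G, F, C

B is the only step with nothing outstanding, so it goes first.
D needed B, now all done → D.
E is the only step now ready → E.
A is the only step now ready → A.
That leaves G as the only ready step → G.
F needed D, E and G, now all done → F.
C needed A, D and F, now all done → C.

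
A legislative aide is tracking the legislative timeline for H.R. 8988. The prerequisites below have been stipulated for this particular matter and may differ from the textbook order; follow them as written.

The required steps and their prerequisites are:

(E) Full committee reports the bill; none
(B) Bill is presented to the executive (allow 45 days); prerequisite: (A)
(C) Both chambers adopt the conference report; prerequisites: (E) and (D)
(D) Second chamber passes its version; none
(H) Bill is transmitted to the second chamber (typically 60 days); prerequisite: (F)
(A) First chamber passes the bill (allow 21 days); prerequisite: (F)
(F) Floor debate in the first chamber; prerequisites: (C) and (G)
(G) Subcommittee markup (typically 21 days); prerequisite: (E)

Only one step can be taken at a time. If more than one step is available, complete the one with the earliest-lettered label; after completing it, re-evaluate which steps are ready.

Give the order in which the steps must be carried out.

(D), (E), (C), (G), (F), (A), (B), (H)

Nothing is required for (D) and (E). (D) has the earlier label → (D) first.
(E) is the only step now ready → (E).
Ready: (C) and (G). (C) has the earlier label → (C).
(G) is the only step now ready → (G).
(F) is the only step now ready → (F).
(A) and (H) are both available; (A) has the earlier label → (A).
(B) and (H) are both available; (B) has the earlier label → (B).
That leaves (H) as the only ready step → (H).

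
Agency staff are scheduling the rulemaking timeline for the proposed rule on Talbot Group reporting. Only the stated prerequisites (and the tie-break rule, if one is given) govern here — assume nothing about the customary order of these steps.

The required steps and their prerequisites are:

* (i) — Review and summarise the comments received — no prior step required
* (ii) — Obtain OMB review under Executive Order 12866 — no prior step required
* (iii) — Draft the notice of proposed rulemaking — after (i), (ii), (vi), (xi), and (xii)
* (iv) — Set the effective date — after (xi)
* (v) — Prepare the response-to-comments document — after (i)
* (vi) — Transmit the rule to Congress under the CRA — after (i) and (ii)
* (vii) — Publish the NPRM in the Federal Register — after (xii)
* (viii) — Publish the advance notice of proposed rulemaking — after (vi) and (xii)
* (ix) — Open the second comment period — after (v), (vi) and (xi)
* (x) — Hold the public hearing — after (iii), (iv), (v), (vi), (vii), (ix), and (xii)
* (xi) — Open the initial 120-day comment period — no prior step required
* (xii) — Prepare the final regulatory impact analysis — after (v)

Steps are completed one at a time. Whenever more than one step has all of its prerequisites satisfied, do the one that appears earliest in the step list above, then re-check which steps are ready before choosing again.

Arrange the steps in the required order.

(i) (ii) (v) (vi) (xi) (iv) (ix) (xii) (iii) (vii) (viii) (x)

(i), (ii) and (xi) have no prerequisites; (i) is listed earlier, so (i) is first.
(v) now also ready, so the ready set is {(ii), (v), (xi)}; (ii) is listed earlier → (ii).
Ready: (v), (vi) and (xi). (v) is listed earlier → (v).
Now (vi), (xi) and (xii) have their prerequisites met. (vi) is listed earlier, so (vi) next.
Ready: (xi) and (xii). (xi) is listed earlier → (xi).
(iv) and (ix) now also ready, so the ready set is {(iv), (ix), (xii)}; (iv) is listed earlier → (iv).
Now (ix) and (xii) have their prerequisites met. (ix) is listed earlier, so (ix) next.
Next only (xii) has its prerequisites met → (xii).
Now (iii), (vii) and (viii) have their prerequisites met. (iii) is listed earlier, so (iii) next.
Now (vii) and (viii) have their prerequisites met. (vii) is listed earlier, so (vii) next.
(x) now also ready, so the ready set is {(viii), (x)}; (viii) is listed earlier → (viii).
(x) needed (iii), (iv), (v), (vi), (vii), (ix) and (xii), now all done → (x).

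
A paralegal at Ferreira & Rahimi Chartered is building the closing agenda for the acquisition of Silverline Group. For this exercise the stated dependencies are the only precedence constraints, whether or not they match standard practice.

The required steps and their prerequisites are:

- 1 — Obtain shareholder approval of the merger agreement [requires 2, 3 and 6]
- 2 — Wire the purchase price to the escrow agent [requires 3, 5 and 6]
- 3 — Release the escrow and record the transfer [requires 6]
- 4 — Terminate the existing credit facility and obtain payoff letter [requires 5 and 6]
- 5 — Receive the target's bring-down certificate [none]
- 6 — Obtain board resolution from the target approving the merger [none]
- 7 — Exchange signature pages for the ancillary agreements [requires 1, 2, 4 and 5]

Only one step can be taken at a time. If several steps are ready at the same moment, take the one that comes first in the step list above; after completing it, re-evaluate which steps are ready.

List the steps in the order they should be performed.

5, 6, 3, 2, 1, 4, 7

5 and 6 have no prerequisites; 5 is listed earlier, so 5 is first.
Next only 6 has its prerequisites met → 6.
3 and 4 are both available; 3 is listed earlier → 3.
2 now also ready, so the ready set is {2, 4}; 2 is listed earlier → 2.
1 now also ready, so the ready set is {1, 4}; 1 is listed earlier → 1.
4 is the only step now ready → 4.
That leaves 7 as the only ready step → 7.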